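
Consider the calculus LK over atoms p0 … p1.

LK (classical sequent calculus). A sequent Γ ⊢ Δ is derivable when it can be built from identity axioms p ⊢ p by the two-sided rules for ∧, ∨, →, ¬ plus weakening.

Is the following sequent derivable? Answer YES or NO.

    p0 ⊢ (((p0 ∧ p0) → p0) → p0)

Derivation (root first):
[→R] p0 ⊢ (((p0 ∧ p0) → p0) → p0)
  [→L] p0, ((p0 ∧ p0) → p0) ⊢ p0
    [∧R] p0 ⊢ p0, (p0 ∧ p0)
      [WR] p0 ⊢ p0, p0
        [Ax] p0 ⊢ p0
      [WR] p0 ⊢ p0, p0
        [Ax] p0 ⊢ p0
    [WR] p0 ⊢ p0, p0
      [Ax] p0 ⊢ p0

Result: YES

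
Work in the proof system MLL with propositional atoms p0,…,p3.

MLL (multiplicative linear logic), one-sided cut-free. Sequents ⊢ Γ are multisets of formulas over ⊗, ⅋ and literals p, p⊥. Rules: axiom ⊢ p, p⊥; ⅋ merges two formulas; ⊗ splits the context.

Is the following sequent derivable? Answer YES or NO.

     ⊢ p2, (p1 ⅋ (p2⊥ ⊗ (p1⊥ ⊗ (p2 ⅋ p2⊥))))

Derivation trace:
[⅋]  ⊢ p2, (p1 ⅋ (p2⊥ ⊗ (p1⊥ ⊗ (p2 ⅋ p2⊥))))
  [⊗]  ⊢ p2, p1, (p2⊥ ⊗ (p1⊥ ⊗ (p2 ⅋ p2⊥)))
    [Ax]  ⊢ p2, p2⊥
    [⊗]  ⊢ p1, (p1⊥ ⊗ (p2 ⅋ p2⊥))
      [Ax]  ⊢ p1, p1⊥
      [⅋]  ⊢ (p2 ⅋ p2⊥)
        [Ax]  ⊢ p2, p2⊥

Result: YES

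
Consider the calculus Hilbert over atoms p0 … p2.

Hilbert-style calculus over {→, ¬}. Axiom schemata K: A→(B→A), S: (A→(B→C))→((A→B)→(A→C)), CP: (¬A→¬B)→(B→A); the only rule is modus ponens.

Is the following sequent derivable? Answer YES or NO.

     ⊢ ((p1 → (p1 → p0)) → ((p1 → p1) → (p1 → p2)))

Enumerate valuations to refute Γ ⊢ Δ:
  v=000: Γ:[] Δ:[((p1 → (p1 → p0)) → ((p1 → p1) → (p1 → p2)))=T] refutes=False
  v=001: Γ:[] Δ:[((p1 → (p1 → p0)) → ((p1 → p1) → (p1 → p2)))=T] refutes=False
  v=010: Γ:[] Δ:[((p1 → (p1 → p0)) → ((p1 → p1) → (p1 → p2)))=T] refutes=False
  v=011: Γ:[] Δ:[((p1 → (p1 → p0)) → ((p1 → p1) → (p1 → p2)))=T] refutes=False
  v=100: Γ:[] Δ:[((p1 → (p1 → p0)) → ((p1 → p1) → (p1 → p2)))=T] refutes=False
  v=101: Γ:[] Δ:[((p1 → (p1 → p0)) → ((p1 → p1) → (p1 → p2)))=T] refutes=False
  v=110: Γ:[] Δ:[((p1 → (p1 → p0)) → ((p1 → p1) → (p1 → p2)))=F] refutes=True  ← countermodel

Result: NO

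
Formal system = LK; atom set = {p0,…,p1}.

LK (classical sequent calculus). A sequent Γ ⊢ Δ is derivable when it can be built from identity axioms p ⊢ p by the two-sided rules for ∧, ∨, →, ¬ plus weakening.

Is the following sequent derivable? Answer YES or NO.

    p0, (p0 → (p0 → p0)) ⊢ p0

Proof tree:
[→L] p0, (p0 → (p0 → p0)) ⊢ p0
  [Ax] p0 ⊢ p0
  [→L] p0, (p0 → p0) ⊢ p0
    [Ax] p0 ⊢ p0
    [Ax] p0 ⊢ p0

Result: YES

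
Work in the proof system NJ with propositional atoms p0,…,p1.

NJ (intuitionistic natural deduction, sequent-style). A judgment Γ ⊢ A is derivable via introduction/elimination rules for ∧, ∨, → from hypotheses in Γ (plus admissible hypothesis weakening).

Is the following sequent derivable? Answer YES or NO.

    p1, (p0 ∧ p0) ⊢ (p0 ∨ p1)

Derivation (root first):
[∨I₂] p1, (p0 ∧ p0) ⊢ (p0 ∨ p1)
  [Wk] p1, (p0 ∧ p0) ⊢ p1
    [Ax] p1 ⊢ p1

Result: YES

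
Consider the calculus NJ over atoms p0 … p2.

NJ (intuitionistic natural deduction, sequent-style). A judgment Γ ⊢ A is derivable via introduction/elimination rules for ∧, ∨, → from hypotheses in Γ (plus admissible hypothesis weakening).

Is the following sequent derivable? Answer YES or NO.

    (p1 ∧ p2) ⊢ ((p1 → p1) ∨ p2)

Derivation trace:
[Wk] (p1 ∧ p2) ⊢ ((p1 → p1) ∨ p2)
  [∨I₁]  ⊢ ((p1 → p1) ∨ p2)
    [→I]  ⊢ (p1 → p1)
      [Ax] p1 ⊢ p1

Result: YES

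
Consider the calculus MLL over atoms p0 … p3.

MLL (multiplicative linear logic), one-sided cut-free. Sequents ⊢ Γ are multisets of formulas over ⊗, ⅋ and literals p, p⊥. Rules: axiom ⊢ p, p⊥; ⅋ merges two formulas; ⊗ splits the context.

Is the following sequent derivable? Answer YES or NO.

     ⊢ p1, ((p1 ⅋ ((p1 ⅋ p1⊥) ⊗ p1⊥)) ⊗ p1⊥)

Derivation trace:
[⊗]  ⊢ p1, ((p1 ⅋ ((p1 ⅋ p1⊥) ⊗ p1⊥)) ⊗ p1⊥)
  [⅋]  ⊢ (p1 ⅋ ((p1 ⅋ p1⊥) ⊗ p1⊥))
    [⊗]  ⊢ p1, ((p1 ⅋ p1⊥) ⊗ p1⊥)
      [⅋]  ⊢ (p1 ⅋ p1⊥)
        [Ax]  ⊢ p1, p1⊥
      [Ax]  ⊢ p1, p1⊥
  [Ax]  ⊢ p1, p1⊥

Result: YES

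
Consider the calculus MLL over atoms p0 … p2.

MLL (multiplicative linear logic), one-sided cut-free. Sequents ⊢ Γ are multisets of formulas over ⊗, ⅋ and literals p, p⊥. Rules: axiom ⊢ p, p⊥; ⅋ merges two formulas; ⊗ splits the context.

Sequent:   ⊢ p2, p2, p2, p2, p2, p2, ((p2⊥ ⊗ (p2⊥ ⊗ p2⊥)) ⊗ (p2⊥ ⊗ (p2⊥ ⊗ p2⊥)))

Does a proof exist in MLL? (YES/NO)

Derivation (root first):
[⊗]  ⊢ p2, p2, p2, p2, p2, p2, ((p2⊥ ⊗ (p2⊥ ⊗ p2⊥)) ⊗ (p2⊥ ⊗ (p2⊥ ⊗ p2⊥)))
  [⊗]  ⊢ p2, p2, p2, (p2⊥ ⊗ (p2⊥ ⊗ p2⊥))
    [Ax]  ⊢ p2, p2⊥
    [⊗]  ⊢ p2, p2, (p2⊥ ⊗ p2⊥)
      [Ax]  ⊢ p2, p2⊥
      [Ax]  ⊢ p2, p2⊥
  [⊗]  ⊢ p2, p2, p2, (p2⊥ ⊗ (p2⊥ ⊗ p2⊥))
    [Ax]  ⊢ p2, p2⊥
    [⊗]  ⊢ p2, p2, (p2⊥ ⊗ p2⊥)
      [Ax]  ⊢ p2, p2⊥
      [Ax]  ⊢ p2, p2⊥

Result: YES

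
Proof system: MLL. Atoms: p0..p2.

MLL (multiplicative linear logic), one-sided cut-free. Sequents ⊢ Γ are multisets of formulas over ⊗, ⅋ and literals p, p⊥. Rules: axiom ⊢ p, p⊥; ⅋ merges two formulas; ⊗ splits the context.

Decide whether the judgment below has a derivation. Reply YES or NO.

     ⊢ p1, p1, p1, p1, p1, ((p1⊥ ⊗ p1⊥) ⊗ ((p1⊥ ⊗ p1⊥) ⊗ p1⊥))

Proof tree:
[⊗]  ⊢ p1, p1, p1, p1, p1, ((p1⊥ ⊗ p1⊥) ⊗ ((p1⊥ ⊗ p1⊥) ⊗ p1⊥))
  [⊗]  ⊢ p1, p1, (p1⊥ ⊗ p1⊥)
    [Ax]  ⊢ p1, p1⊥
    [Ax]  ⊢ p1, p1⊥
  [⊗]  ⊢ p1, p1, p1, ((p1⊥ ⊗ p1⊥) ⊗ p1⊥)
    [⊗]  ⊢ p1, p1, (p1⊥ ⊗ p1⊥)
      [Ax]  ⊢ p1, p1⊥
      [Ax]  ⊢ p1, p1⊥
    [Ax]  ⊢ p1, p1⊥

Result: YES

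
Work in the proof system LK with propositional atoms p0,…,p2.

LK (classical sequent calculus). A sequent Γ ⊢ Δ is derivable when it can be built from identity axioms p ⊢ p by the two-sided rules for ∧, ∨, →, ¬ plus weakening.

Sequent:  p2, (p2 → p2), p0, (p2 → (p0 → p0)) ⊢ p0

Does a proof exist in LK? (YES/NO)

Derivation trace:
[→L] p2, (p2 → p2), p0, (p2 → (p0 → p0)) ⊢ p0
  [→L] p2, (p2 → p2) ⊢ p2
    [Ax] p2 ⊢ p2
    [Ax] p2 ⊢ p2
  [→L] p0, (p0 → p0) ⊢ p0
    [Ax] p0 ⊢ p0
    [Ax] p0 ⊢ p0

Result: YES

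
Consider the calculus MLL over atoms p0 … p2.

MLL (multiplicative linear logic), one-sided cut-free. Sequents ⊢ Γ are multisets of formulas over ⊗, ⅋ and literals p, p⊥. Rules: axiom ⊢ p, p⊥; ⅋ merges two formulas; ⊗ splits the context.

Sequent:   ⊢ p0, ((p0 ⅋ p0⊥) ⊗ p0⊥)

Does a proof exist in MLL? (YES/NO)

Derivation trace:
[⊗]  ⊢ p0, ((p0 ⅋ p0⊥) ⊗ p0⊥)
  [⅋]  ⊢ (p0 ⅋ p0⊥)
    [Ax]  ⊢ p0, p0⊥
  [Ax]  ⊢ p0, p0⊥

Result: YES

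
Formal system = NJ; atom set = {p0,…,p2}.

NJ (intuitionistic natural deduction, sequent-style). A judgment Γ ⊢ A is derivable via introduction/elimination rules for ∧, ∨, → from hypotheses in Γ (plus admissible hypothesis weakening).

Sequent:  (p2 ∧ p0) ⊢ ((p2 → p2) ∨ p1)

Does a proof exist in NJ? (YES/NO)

Proof tree:
[∨I₁] (p2 ∧ p0) ⊢ ((p2 → p2) ∨ p1)
  [→I] (p2 ∧ p0) ⊢ (p2 → p2)
    [Wk] p2, (p2 ∧ p0) ⊢ p2
      [Ax] p2 ⊢ p2

Result: YES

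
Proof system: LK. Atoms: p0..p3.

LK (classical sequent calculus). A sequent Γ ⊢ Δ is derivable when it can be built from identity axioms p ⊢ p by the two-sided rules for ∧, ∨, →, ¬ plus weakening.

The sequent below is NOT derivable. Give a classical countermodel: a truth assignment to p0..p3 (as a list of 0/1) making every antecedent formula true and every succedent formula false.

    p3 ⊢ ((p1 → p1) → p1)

Search for a countermodel by truth-table:
  v=0000: Γ:[p3=F] Δ:[((p1 → p1) → p1)=F] refutes=False
  v=0001: Γ:[p3=T] Δ:[((p1 → p1) → p1)=F] refutes=True  ← countermodel

Result: [0, 0, 0, 1]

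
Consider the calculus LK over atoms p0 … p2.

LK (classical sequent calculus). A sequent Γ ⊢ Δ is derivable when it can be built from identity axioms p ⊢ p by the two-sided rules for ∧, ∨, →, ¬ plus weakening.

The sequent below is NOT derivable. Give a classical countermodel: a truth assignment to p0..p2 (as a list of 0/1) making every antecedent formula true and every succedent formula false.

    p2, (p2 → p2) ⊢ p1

Enumerate valuations to refute Γ ⊢ Δ:
  v=000: Γ:[p2=F, (p2 → p2)=T] Δ:[p1=F] refutes=False
  v=001: Γ:[p2=T, (p2 → p2)=T] Δ:[p1=F] refutes=True  ← countermodel

Result: [0, 0, 1]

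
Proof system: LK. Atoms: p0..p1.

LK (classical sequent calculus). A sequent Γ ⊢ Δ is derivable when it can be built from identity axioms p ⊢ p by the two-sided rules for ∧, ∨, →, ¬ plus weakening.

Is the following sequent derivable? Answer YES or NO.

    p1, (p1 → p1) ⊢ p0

Truth-table refutation:
  v=00: Γ:[p1=F, (p1 → p1)=T] Δ:[p0=F] refutes=False
  v=01: Γ:[p1=T, (p1 → p1)=T] Δ:[p0=F] refutes=True  ← countermodel

Result: NO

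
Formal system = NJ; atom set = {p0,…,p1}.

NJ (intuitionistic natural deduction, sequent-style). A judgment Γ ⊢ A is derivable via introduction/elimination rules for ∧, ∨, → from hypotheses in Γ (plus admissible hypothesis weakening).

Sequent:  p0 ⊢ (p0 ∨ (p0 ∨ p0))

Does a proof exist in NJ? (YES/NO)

Derivation trace:
[∨I₂] p0 ⊢ (p0 ∨ (p0 ∨ p0))
  [∨I₂] p0 ⊢ (p0 ∨ p0)
    [Ax] p0 ⊢ p0

Result: YES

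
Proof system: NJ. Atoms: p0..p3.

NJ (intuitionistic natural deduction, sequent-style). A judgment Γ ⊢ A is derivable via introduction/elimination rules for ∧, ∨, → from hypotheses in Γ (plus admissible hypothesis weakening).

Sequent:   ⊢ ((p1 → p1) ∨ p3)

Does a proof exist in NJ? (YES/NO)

Derivation (root first):
[∨I₁]  ⊢ ((p1 → p1) ∨ p3)
  [→I]  ⊢ (p1 → p1)
    [Ax] p1 ⊢ p1

Result: YES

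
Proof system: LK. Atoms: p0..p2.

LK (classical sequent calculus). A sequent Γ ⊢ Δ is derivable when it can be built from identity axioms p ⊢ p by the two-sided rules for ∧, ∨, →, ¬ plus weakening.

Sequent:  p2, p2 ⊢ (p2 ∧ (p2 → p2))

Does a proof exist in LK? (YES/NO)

Derivation trace:
[WL] p2, p2 ⊢ (p2 ∧ (p2 → p2))
  [∧R] p2 ⊢ (p2 ∧ (p2 → p2))
    [Ax] p2 ⊢ p2
    [→R]  ⊢ (p2 → p2)
      [Ax] p2 ⊢ p2

Result: YES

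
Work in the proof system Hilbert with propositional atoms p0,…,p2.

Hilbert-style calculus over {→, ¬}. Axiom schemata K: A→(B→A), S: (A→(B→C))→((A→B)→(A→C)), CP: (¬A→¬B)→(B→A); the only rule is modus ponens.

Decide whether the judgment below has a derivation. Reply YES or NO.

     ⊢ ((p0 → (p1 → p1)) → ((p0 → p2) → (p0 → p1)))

Truth-table refutation:
  v=000: Γ:[] Δ:[((p0 → (p1 → p1)) → ((p0 → p2) → (p0 → p1)))=T] refutes=False
  v=001: Γ:[] Δ:[((p0 → (p1 → p1)) → ((p0 → p2) → (p0 → p1)))=T] refutes=False
  v=010: Γ:[] Δ:[((p0 → (p1 → p1)) → ((p0 → p2) → (p0 → p1)))=T] refutes=False
  v=011: Γ:[] Δ:[((p0 → (p1 → p1)) → ((p0 → p2) → (p0 → p1)))=T] refutes=False
  v=100: Γ:[] Δ:[((p0 → (p1 → p1)) → ((p0 → p2) → (p0 → p1)))=T] refutes=False
  v=101: Γ:[] Δ:[((p0 → (p1 → p1)) → ((p0 → p2) → (p0 → p1)))=F] refutes=True  ← countermodel

Result: NO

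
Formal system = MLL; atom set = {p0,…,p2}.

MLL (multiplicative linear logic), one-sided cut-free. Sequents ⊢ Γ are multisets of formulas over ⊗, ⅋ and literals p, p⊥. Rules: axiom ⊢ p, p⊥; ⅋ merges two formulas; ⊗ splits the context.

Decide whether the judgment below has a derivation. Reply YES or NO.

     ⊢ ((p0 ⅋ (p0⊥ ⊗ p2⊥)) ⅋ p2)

Proof tree:
[⅋]  ⊢ ((p0 ⅋ (p0⊥ ⊗ p2⊥)) ⅋ p2)
  [⅋]  ⊢ p2, (p0 ⅋ (p0⊥ ⊗ p2⊥))
    [⊗]  ⊢ p0, p2, (p0⊥ ⊗ p2⊥)
      [Ax]  ⊢ p0, p0⊥
      [Ax]  ⊢ p2, p2⊥

Result: YES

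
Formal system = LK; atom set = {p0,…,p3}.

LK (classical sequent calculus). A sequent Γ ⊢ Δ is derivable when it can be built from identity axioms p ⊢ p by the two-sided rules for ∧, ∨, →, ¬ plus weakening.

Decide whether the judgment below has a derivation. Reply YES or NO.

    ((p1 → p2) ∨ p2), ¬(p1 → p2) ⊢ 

Proof tree:
[¬L] ((p1 → p2) ∨ p2), ¬(p1 → p2) ⊢ 
  [→R] ((p1 → p2) ∨ p2) ⊢ (p1 → p2)
    [∨L] p1, ((p1 → p2) ∨ p2) ⊢ p2
      [→L] p1, (p1 → p2) ⊢ p2
        [Ax] p1 ⊢ p1
        [Ax] p2 ⊢ p2
      [Ax] p2 ⊢ p2

Result: YES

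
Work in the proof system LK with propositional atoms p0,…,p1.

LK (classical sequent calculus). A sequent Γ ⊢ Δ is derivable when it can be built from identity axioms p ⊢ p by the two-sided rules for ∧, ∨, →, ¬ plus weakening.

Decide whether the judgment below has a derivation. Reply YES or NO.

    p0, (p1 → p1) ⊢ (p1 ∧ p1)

Enumerate valuations to refute Γ ⊢ Δ:
  v=00: Γ:[p0=F, (p1 → p1)=T] Δ:[(p1 ∧ p1)=F] refutes=False
  v=01: Γ:[p0=F, (p1 → p1)=T] Δ:[(p1 ∧ p1)=T] refutes=False
  v=10: Γ:[p0=T, (p1 → p1)=T] Δ:[(p1 ∧ p1)=F] refutes=True  ← countermodel

Result: NO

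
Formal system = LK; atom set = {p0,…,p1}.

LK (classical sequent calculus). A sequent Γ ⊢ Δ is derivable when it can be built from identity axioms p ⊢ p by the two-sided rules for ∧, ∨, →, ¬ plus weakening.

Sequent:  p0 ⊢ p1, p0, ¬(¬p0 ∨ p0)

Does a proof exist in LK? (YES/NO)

Derivation (root first):
[¬R] p0 ⊢ p1, p0, ¬(¬p0 ∨ p0)
  [∨L] p0, (¬p0 ∨ p0) ⊢ p1, p0
    [¬L] p0, ¬p0 ⊢ p1
      [WR] p0 ⊢ p0, p1
        [Ax] p0 ⊢ p0
    [WR] p0 ⊢ p0, p1, p1
      [WR] p0 ⊢ p0, p1
        [Ax] p0 ⊢ p0

Result: YES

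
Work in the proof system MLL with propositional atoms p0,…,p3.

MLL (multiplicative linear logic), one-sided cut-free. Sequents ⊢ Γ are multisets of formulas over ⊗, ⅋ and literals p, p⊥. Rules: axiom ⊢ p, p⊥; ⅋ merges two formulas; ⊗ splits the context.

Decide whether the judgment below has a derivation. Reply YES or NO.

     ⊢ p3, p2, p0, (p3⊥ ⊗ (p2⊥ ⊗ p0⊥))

Derivation trace:
[⊗]  ⊢ p3, p2, p0, (p3⊥ ⊗ (p2⊥ ⊗ p0⊥))
  [Ax]  ⊢ p3, p3⊥
  [⊗]  ⊢ p2, p0, (p2⊥ ⊗ p0⊥)
    [Ax]  ⊢ p2, p2⊥
    [Ax]  ⊢ p0, p0⊥

Result: YES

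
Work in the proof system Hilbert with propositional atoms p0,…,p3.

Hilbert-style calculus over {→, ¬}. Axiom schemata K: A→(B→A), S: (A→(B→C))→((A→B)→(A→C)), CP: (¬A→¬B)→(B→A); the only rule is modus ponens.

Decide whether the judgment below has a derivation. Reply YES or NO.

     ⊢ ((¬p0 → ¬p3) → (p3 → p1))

Enumerate valuations to refute Γ ⊢ Δ:
  v=0000: Γ:[] Δ:[((¬p0 → ¬p3) → (p3 → p1))=T] refutes=False
  v=0001: Γ:[] Δ:[((¬p0 → ¬p3) → (p3 → p1))=T] refutes=False
  v=0010: Γ:[] Δ:[((¬p0 → ¬p3) → (p3 → p1))=T] refutes=False
  v=0011: Γ:[] Δ:[((¬p0 → ¬p3) → (p3 → p1))=T] refutes=False
  v=0100: Γ:[] Δ:[((¬p0 → ¬p3) → (p3 → p1))=T] refutes=False
  v=0101: Γ:[] Δ:[((¬p0 → ¬p3) → (p3 → p1))=T] refutes=False
  v=0110: Γ:[] Δ:[((¬p0 → ¬p3) → (p3 → p1))=T] refutes=False
  v=0111: Γ:[] Δ:[((¬p0 → ¬p3) → (p3 → p1))=T] refutes=False
  v=1000: Γ:[] Δ:[((¬p0 → ¬p3) → (p3 → p1))=T] refutes=False
  v=1001: Γ:[] Δ:[((¬p0 → ¬p3) → (p3 → p1))=F] refutes=True  ← countermodel

Result: NO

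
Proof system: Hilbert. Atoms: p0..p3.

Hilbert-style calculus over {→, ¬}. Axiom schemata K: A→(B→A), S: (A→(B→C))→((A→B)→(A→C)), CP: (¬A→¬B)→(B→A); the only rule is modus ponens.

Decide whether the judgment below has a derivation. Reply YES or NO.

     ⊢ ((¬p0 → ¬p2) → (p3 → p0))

Truth-table refutation:
  v=0000: Γ:[] Δ:[((¬p0 → ¬p2) → (p3 → p0))=T] refutes=False
  v=0001: Γ:[] Δ:[((¬p0 → ¬p2) → (p3 → p0))=F] refutes=True  ← countermodel

Result: NO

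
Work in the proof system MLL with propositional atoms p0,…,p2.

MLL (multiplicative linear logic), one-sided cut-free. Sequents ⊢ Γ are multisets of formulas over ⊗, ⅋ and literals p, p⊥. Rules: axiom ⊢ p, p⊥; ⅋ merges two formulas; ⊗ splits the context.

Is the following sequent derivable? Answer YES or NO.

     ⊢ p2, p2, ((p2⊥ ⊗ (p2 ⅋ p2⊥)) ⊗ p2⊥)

Proof tree:
[⊗]  ⊢ p2, p2, ((p2⊥ ⊗ (p2 ⅋ p2⊥)) ⊗ p2⊥)
  [⊗]  ⊢ p2, (p2⊥ ⊗ (p2 ⅋ p2⊥))
    [Ax]  ⊢ p2, p2⊥
    [⅋]  ⊢ (p2 ⅋ p2⊥)
      [Ax]  ⊢ p2, p2⊥
  [Ax]  ⊢ p2, p2⊥

Result: YES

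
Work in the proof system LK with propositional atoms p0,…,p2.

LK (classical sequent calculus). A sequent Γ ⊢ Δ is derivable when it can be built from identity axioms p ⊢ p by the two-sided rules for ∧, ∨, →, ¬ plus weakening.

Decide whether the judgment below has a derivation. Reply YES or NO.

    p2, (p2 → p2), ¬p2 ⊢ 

Proof tree:
[¬L] p2, (p2 → p2), ¬p2 ⊢ 
  [→L] p2, (p2 → p2) ⊢ p2
    [Ax] p2 ⊢ p2
    [Ax] p2 ⊢ p2

Result: YES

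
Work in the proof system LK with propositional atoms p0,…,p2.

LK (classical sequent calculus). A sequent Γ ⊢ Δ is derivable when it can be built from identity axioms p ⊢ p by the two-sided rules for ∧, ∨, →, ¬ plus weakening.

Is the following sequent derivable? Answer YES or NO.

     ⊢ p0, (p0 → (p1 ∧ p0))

Proof tree:
[→R]  ⊢ p0, (p0 → (p1 ∧ p0))
  [∧R] p0 ⊢ p0, (p1 ∧ p0)
    [WR] p0 ⊢ p0, p1
      [Ax] p0 ⊢ p0
    [WR] p0 ⊢ p0, p0
      [Ax] p0 ⊢ p0

Result: YES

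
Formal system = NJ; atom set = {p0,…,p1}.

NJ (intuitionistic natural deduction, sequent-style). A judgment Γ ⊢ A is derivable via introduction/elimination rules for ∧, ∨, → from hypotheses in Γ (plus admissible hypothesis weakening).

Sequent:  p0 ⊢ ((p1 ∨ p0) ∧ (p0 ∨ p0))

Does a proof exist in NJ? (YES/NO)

Derivation (root first):
[∧I] p0 ⊢ ((p1 ∨ p0) ∧ (p0 ∨ p0))
  [∨I₂] p0 ⊢ (p1 ∨ p0)
    [Ax] p0 ⊢ p0
  [∨I₁] p0 ⊢ (p0 ∨ p0)
    [Ax] p0 ⊢ p0

Result: YES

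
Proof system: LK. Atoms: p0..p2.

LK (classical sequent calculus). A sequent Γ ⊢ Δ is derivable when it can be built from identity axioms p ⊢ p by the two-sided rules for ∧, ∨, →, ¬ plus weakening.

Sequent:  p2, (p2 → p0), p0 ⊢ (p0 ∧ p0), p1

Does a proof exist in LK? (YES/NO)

Derivation (root first):
[WR] p2, (p2 → p0), p0 ⊢ (p0 ∧ p0), p1
  [∧R] p2, (p2 → p0), p0 ⊢ (p0 ∧ p0)
    [→L] p2, (p2 → p0) ⊢ p0
      [Ax] p2 ⊢ p2
      [Ax] p0 ⊢ p0
    [Ax] p0 ⊢ p0

Result: YES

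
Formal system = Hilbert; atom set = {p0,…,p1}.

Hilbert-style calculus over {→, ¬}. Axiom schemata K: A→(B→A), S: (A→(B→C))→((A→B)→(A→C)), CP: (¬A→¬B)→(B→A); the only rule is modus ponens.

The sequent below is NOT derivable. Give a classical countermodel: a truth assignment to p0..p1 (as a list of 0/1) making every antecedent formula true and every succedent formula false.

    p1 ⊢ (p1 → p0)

Enumerate valuations to refute Γ ⊢ Δ:
  v=00: Γ:[p1=F] Δ:[(p1 → p0)=T] refutes=False
  v=01: Γ:[p1=T] Δ:[(p1 → p0)=F] refutes=True  ← countermodel

Result: [0, 1]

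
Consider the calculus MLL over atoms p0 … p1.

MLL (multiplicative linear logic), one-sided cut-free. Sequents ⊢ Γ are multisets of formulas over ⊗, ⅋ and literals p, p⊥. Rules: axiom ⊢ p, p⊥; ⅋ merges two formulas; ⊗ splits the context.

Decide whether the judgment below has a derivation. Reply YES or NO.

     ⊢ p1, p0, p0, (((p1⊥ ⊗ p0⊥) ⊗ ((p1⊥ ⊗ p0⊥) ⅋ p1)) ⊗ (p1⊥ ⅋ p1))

Derivation (root first):
[⊗]  ⊢ p1, p0, p0, (((p1⊥ ⊗ p0⊥) ⊗ ((p1⊥ ⊗ p0⊥) ⅋ p1)) ⊗ (p1⊥ ⅋ p1))
  [⊗]  ⊢ p1, p0, p0, ((p1⊥ ⊗ p0⊥) ⊗ ((p1⊥ ⊗ p0⊥) ⅋ p1))
    [⊗]  ⊢ p1, p0, (p1⊥ ⊗ p0⊥)
      [Ax]  ⊢ p1, p1⊥
      [Ax]  ⊢ p0, p0⊥
    [⅋]  ⊢ p0, ((p1⊥ ⊗ p0⊥) ⅋ p1)
      [⊗]  ⊢ p1, p0, (p1⊥ ⊗ p0⊥)
        [Ax]  ⊢ p1, p1⊥
        [Ax]  ⊢ p0, p0⊥
  [⅋]  ⊢ (p1⊥ ⅋ p1)
    [Ax]  ⊢ p1, p1⊥

Result: YES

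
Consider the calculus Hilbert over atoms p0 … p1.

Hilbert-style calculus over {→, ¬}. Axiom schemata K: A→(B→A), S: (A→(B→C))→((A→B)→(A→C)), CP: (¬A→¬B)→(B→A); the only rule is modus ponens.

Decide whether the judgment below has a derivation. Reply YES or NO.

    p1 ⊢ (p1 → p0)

Search for a countermodel by truth-table:
  v=00: Γ:[p1=F] Δ:[(p1 → p0)=T] refutes=False
  v=01: Γ:[p1=T] Δ:[(p1 → p0)=F] refutes=True  ← countermodel

Result: NO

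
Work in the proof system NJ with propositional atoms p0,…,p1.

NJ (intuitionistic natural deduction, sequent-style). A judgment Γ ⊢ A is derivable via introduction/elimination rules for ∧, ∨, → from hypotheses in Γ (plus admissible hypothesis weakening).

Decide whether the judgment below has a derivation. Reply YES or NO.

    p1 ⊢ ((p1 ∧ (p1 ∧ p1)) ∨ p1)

Derivation trace:
[∨I₁] p1 ⊢ ((p1 ∧ (p1 ∧ p1)) ∨ p1)
  [∧I] p1 ⊢ (p1 ∧ (p1 ∧ p1))
    [Ax] p1 ⊢ p1
    [∧I] p1 ⊢ (p1 ∧ p1)
      [Ax] p1 ⊢ p1
      [Ax] p1 ⊢ p1

Result: YES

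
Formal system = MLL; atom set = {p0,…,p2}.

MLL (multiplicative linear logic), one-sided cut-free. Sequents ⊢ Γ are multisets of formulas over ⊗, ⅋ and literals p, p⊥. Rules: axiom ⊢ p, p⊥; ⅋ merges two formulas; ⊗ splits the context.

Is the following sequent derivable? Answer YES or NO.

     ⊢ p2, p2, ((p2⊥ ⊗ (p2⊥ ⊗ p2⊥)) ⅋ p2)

Proof tree:
[⅋]  ⊢ p2, p2, ((p2⊥ ⊗ (p2⊥ ⊗ p2⊥)) ⅋ p2)
  [⊗]  ⊢ p2, p2, p2, (p2⊥ ⊗ (p2⊥ ⊗ p2⊥))
    [Ax]  ⊢ p2, p2⊥
    [⊗]  ⊢ p2, p2, (p2⊥ ⊗ p2⊥)
      [Ax]  ⊢ p2, p2⊥
      [Ax]  ⊢ p2, p2⊥

Result: YES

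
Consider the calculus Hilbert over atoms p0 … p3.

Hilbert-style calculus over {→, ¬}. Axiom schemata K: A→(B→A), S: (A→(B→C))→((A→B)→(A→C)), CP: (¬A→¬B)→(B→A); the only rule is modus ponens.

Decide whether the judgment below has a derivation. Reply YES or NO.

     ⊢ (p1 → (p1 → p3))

Truth-table refutation:
  v=0000: Γ:[] Δ:[(p1 → (p1 → p3))=T] refutes=False
  v=0001: Γ:[] Δ:[(p1 → (p1 → p3))=T] refutes=False
  v=0010: Γ:[] Δ:[(p1 → (p1 → p3))=T] refutes=False
  v=0011: Γ:[] Δ:[(p1 → (p1 → p3))=T] refutes=False
  v=0100: Γ:[] Δ:[(p1 → (p1 → p3))=F] refutes=True  ← countermodel

Result: NO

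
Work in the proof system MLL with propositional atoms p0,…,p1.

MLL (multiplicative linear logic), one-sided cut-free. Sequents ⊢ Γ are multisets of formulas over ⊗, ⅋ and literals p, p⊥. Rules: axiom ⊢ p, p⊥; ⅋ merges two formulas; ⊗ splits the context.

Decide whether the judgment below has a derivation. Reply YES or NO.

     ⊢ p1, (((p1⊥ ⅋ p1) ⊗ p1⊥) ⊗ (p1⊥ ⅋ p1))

Proof tree:
[⊗]  ⊢ p1, (((p1⊥ ⅋ p1) ⊗ p1⊥) ⊗ (p1⊥ ⅋ p1))
  [⊗]  ⊢ p1, ((p1⊥ ⅋ p1) ⊗ p1⊥)
    [⅋]  ⊢ (p1⊥ ⅋ p1)
      [Ax]  ⊢ p1, p1⊥
    [Ax]  ⊢ p1, p1⊥
  [⅋]  ⊢ (p1⊥ ⅋ p1)
    [Ax]  ⊢ p1, p1⊥

Result: YES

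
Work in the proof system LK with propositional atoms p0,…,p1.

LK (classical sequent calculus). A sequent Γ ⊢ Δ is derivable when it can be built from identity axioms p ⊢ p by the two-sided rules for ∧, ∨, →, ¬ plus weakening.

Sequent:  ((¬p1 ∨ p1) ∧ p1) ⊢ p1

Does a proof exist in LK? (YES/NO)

Proof tree:
[∧L] ((¬p1 ∨ p1) ∧ p1) ⊢ p1
  [∨L] p1, (¬p1 ∨ p1) ⊢ p1
    [¬L] p1, ¬p1 ⊢ 
      [Ax] p1 ⊢ p1
    [Ax] p1 ⊢ p1

Result: YES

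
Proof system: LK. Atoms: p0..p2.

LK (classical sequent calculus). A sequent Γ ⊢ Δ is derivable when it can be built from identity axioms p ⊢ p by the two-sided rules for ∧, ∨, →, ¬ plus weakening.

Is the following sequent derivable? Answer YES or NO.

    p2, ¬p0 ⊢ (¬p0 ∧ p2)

Proof tree:
[∧R] p2, ¬p0 ⊢ (¬p0 ∧ p2)
  [¬R] ¬p0 ⊢ ¬p0
    [¬L] p0, ¬p0 ⊢ 
      [Ax] p0 ⊢ p0
  [Ax] p2 ⊢ p2

Result: YES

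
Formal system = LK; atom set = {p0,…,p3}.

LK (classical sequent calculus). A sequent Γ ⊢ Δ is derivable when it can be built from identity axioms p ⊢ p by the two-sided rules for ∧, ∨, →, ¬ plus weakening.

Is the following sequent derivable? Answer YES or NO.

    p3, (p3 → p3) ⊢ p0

Enumerate valuations to refute Γ ⊢ Δ:
  v=0000: Γ:[p3=F, (p3 → p3)=T] Δ:[p0=F] refutes=False
  v=0001: Γ:[p3=T, (p3 → p3)=T] Δ:[p0=F] refutes=True  ← countermodel

Result: NO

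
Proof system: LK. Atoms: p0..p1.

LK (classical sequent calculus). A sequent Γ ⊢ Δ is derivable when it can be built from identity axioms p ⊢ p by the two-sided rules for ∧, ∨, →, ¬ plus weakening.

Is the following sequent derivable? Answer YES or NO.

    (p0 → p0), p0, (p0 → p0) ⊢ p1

Search for a countermodel by truth-table:
  v=00: Γ:[(p0 → p0)=T, p0=F, (p0 → p0)=T] Δ:[p1=F] refutes=False
  v=01: Γ:[(p0 → p0)=T, p0=F, (p0 → p0)=T] Δ:[p1=T] refutes=False
  v=10: Γ:[(p0 → p0)=T, p0=T, (p0 → p0)=T] Δ:[p1=F] refutes=True  ← countermodel

Result: NO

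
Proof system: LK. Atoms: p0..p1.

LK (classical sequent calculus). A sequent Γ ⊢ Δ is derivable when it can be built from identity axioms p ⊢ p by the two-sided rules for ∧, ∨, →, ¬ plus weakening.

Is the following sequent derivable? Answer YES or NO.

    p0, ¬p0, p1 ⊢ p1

Derivation trace:
[WL] p0, ¬p0, p1 ⊢ p1
  [¬L] p0, ¬p0 ⊢ p1
    [WR] p0 ⊢ p0, p1
      [Ax] p0 ⊢ p0

Result: YES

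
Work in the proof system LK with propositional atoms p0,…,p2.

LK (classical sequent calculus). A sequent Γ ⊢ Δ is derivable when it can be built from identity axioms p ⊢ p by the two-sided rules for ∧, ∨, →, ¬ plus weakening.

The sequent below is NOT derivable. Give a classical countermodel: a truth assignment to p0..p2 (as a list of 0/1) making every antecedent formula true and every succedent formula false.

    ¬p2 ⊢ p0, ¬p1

Enumerate valuations to refute Γ ⊢ Δ:
  v=000: Γ:[¬p2=T] Δ:[p0=F, ¬p1=T] refutes=False
  v=001: Γ:[¬p2=F] Δ:[p0=F, ¬p1=T] refutes=False
  v=010: Γ:[¬p2=T] Δ:[p0=F, ¬p1=F] refutes=True  ← countermodel

Result: [0, 1, 0]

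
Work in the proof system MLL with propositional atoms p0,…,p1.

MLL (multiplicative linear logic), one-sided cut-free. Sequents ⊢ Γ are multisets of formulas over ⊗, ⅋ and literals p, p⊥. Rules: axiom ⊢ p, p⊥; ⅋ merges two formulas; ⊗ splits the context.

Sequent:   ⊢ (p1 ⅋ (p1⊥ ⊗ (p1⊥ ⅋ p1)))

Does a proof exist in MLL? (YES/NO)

Derivation trace:
[⅋]  ⊢ (p1 ⅋ (p1⊥ ⊗ (p1⊥ ⅋ p1)))
  [⊗]  ⊢ p1, (p1⊥ ⊗ (p1⊥ ⅋ p1))
    [Ax]  ⊢ p1, p1⊥
    [⅋]  ⊢ (p1⊥ ⅋ p1)
      [Ax]  ⊢ p1, p1⊥

Result: YES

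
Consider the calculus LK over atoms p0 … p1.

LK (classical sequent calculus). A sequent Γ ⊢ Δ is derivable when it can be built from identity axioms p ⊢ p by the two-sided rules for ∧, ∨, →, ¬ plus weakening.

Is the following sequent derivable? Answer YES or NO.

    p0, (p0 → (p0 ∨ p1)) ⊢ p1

Enumerate valuations to refute Γ ⊢ Δ:
  v=00: Γ:[p0=F, (p0 → (p0 ∨ p1))=T] Δ:[p1=F] refutes=False
  v=01: Γ:[p0=F, (p0 → (p0 ∨ p1))=T] Δ:[p1=T] refutes=False
  v=10: Γ:[p0=T, (p0 → (p0 ∨ p1))=T] Δ:[p1=F] refutes=True  ← countermodel

Result: NO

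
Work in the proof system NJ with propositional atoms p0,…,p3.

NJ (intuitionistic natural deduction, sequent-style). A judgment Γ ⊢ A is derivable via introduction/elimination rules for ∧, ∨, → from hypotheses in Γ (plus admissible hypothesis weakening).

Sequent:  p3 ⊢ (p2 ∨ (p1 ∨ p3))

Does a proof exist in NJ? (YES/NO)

Proof tree:
[∨I₂] p3 ⊢ (p2 ∨ (p1 ∨ p3))
  [∨I₂] p3 ⊢ (p1 ∨ p3)
    [Ax] p3 ⊢ p3

Result: YES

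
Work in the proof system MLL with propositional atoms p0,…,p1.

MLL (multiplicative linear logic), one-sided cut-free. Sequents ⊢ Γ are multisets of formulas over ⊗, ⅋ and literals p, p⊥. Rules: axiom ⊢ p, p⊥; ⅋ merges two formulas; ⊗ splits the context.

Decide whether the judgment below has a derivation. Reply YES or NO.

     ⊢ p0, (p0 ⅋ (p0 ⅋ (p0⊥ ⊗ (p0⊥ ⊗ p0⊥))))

Derivation (root first):
[⅋]  ⊢ p0, (p0 ⅋ (p0 ⅋ (p0⊥ ⊗ (p0⊥ ⊗ p0⊥))))
  [⅋]  ⊢ p0, p0, (p0 ⅋ (p0⊥ ⊗ (p0⊥ ⊗ p0⊥)))
    [⊗]  ⊢ p0, p0, p0, (p0⊥ ⊗ (p0⊥ ⊗ p0⊥))
      [Ax]  ⊢ p0, p0⊥
      [⊗]  ⊢ p0, p0, (p0⊥ ⊗ p0⊥)
        [Ax]  ⊢ p0, p0⊥
        [Ax]  ⊢ p0, p0⊥

Result: YES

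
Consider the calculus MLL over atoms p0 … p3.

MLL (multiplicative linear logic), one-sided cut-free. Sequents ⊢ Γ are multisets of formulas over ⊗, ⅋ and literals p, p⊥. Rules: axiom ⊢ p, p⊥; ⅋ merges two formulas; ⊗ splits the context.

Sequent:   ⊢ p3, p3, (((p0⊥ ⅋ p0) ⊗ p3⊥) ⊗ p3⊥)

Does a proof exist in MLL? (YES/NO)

Proof tree:
[⊗]  ⊢ p3, p3, (((p0⊥ ⅋ p0) ⊗ p3⊥) ⊗ p3⊥)
  [⊗]  ⊢ p3, ((p0⊥ ⅋ p0) ⊗ p3⊥)
    [⅋]  ⊢ (p0⊥ ⅋ p0)
      [Ax]  ⊢ p0, p0⊥
    [Ax]  ⊢ p3, p3⊥
  [Ax]  ⊢ p3, p3⊥

Result: YES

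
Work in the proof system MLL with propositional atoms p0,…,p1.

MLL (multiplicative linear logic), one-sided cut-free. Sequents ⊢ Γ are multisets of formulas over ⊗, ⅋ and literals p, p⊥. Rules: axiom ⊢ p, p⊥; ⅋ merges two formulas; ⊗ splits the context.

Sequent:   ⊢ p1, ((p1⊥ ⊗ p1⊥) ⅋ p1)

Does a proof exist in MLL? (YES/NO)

Derivation (root first):
[⅋]  ⊢ p1, ((p1⊥ ⊗ p1⊥) ⅋ p1)
  [⊗]  ⊢ p1, p1, (p1⊥ ⊗ p1⊥)
    [Ax]  ⊢ p1, p1⊥
    [Ax]  ⊢ p1, p1⊥

Result: YES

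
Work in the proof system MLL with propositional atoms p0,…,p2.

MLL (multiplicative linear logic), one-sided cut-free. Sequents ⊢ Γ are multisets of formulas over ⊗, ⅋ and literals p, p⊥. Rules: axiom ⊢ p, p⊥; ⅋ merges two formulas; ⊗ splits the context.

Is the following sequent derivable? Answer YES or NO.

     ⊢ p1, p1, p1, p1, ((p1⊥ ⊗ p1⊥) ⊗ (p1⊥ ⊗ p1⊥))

Derivation trace:
[⊗]  ⊢ p1, p1, p1, p1, ((p1⊥ ⊗ p1⊥) ⊗ (p1⊥ ⊗ p1⊥))
  [⊗]  ⊢ p1, p1, (p1⊥ ⊗ p1⊥)
    [Ax]  ⊢ p1, p1⊥
    [Ax]  ⊢ p1, p1⊥
  [⊗]  ⊢ p1, p1, (p1⊥ ⊗ p1⊥)
    [Ax]  ⊢ p1, p1⊥
    [Ax]  ⊢ p1, p1⊥

Result: YES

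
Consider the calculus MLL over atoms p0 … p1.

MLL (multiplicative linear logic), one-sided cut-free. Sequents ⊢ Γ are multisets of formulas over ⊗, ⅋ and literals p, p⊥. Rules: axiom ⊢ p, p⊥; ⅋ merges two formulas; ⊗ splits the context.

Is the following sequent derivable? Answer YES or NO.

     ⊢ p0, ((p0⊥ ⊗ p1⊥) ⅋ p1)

Derivation trace:
[⅋]  ⊢ p0, ((p0⊥ ⊗ p1⊥) ⅋ p1)
  [⊗]  ⊢ p0, p1, (p0⊥ ⊗ p1⊥)
    [Ax]  ⊢ p0, p0⊥
    [Ax]  ⊢ p1, p1⊥

Result: YES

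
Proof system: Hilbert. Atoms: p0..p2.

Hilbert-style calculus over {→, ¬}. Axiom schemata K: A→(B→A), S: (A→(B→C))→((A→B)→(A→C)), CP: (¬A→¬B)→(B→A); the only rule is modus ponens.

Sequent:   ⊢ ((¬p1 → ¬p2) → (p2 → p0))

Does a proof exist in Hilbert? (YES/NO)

Search for a countermodel by truth-table:
  v=000: Γ:[] Δ:[((¬p1 → ¬p2) → (p2 → p0))=T] refutes=False
  v=001: Γ:[] Δ:[((¬p1 → ¬p2) → (p2 → p0))=T] refutes=False
  v=010: Γ:[] Δ:[((¬p1 → ¬p2) → (p2 → p0))=T] refutes=False
  v=011: Γ:[] Δ:[((¬p1 → ¬p2) → (p2 → p0))=F] refutes=True  ← countermodel

Result: NO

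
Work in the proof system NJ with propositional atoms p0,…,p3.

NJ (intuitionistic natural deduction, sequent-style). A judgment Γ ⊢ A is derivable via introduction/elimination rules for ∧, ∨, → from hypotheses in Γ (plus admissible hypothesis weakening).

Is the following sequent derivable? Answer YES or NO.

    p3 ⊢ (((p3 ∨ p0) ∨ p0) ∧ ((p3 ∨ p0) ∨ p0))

Derivation trace:
[∧I] p3 ⊢ (((p3 ∨ p0) ∨ p0) ∧ ((p3 ∨ p0) ∨ p0))
  [∨I₁] p3 ⊢ ((p3 ∨ p0) ∨ p0)
    [∨I₁] p3 ⊢ (p3 ∨ p0)
      [Ax] p3 ⊢ p3
  [∨I₁] p3 ⊢ ((p3 ∨ p0) ∨ p0)
    [∨I₁] p3 ⊢ (p3 ∨ p0)
      [Ax] p3 ⊢ p3

Result: YES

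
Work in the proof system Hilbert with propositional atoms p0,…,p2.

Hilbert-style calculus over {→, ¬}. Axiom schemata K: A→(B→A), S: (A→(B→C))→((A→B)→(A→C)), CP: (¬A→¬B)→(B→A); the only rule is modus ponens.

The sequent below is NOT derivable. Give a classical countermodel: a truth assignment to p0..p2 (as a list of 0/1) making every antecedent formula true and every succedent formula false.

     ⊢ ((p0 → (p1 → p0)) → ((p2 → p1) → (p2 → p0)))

Search for a countermodel by truth-table:
  v=000: Γ:[] Δ:[((p0 → (p1 → p0)) → ((p2 → p1) → (p2 → p0)))=T] refutes=False
  v=001: Γ:[] Δ:[((p0 → (p1 → p0)) → ((p2 → p1) → (p2 → p0)))=T] refutes=False
  v=010: Γ:[] Δ:[((p0 → (p1 → p0)) → ((p2 → p1) → (p2 → p0)))=T] refutes=False
  v=011: Γ:[] Δ:[((p0 → (p1 → p0)) → ((p2 → p1) → (p2 → p0)))=F] refutes=True  ← countermodel

Result: [0, 1, 1]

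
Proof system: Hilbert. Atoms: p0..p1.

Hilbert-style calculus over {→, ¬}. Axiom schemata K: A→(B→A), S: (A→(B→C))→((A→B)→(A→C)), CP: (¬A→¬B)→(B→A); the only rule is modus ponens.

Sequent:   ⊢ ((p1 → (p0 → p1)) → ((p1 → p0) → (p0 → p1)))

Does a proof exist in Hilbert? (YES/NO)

Search for a countermodel by truth-table:
  v=00: Γ:[] Δ:[((p1 → (p0 → p1)) → ((p1 → p0) → (p0 → p1)))=T] refutes=False
  v=01: Γ:[] Δ:[((p1 → (p0 → p1)) → ((p1 → p0) → (p0 → p1)))=T] refutes=False
  v=10: Γ:[] Δ:[((p1 → (p0 → p1)) → ((p1 → p0) → (p0 → p1)))=F] refutes=True  ← countermodel

Result: NO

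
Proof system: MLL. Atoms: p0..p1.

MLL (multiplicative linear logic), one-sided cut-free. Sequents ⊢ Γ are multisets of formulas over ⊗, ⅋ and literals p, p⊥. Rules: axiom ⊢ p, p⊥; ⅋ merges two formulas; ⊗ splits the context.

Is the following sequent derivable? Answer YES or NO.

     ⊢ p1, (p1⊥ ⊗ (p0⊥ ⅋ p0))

Proof tree:
[⊗]  ⊢ p1, (p1⊥ ⊗ (p0⊥ ⅋ p0))
  [Ax]  ⊢ p1, p1⊥
  [⅋]  ⊢ (p0⊥ ⅋ p0)
    [Ax]  ⊢ p0, p0⊥

Result: YES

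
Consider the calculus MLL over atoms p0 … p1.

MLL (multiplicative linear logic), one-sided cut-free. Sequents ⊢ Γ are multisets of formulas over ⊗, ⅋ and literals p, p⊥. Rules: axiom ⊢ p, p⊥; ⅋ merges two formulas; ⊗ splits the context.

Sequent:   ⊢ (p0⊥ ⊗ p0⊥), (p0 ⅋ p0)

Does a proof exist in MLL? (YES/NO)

Derivation trace:
[⅋]  ⊢ (p0⊥ ⊗ p0⊥), (p0 ⅋ p0)
  [⊗]  ⊢ p0, p0, (p0⊥ ⊗ p0⊥)
    [Ax]  ⊢ p0, p0⊥
    [Ax]  ⊢ p0, p0⊥

Result: YES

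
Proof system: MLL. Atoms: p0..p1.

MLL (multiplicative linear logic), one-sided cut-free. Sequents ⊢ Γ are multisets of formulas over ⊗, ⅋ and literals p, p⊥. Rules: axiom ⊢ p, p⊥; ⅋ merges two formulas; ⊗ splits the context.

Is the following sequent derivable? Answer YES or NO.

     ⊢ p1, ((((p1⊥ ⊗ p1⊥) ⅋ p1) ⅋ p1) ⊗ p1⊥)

Derivation (root first):
[⊗]  ⊢ p1, ((((p1⊥ ⊗ p1⊥) ⅋ p1) ⅋ p1) ⊗ p1⊥)
  [⅋]  ⊢ (((p1⊥ ⊗ p1⊥) ⅋ p1) ⅋ p1)
    [⅋]  ⊢ p1, ((p1⊥ ⊗ p1⊥) ⅋ p1)
      [⊗]  ⊢ p1, p1, (p1⊥ ⊗ p1⊥)
        [Ax]  ⊢ p1, p1⊥
        [Ax]  ⊢ p1, p1⊥
  [Ax]  ⊢ p1, p1⊥

Result: YES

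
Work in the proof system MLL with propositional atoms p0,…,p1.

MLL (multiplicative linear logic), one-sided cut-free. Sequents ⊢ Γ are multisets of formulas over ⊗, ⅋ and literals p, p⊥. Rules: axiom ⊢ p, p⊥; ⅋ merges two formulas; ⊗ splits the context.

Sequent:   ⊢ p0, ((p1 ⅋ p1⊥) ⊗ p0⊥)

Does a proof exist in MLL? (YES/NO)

Derivation (root first):
[⊗]  ⊢ p0, ((p1 ⅋ p1⊥) ⊗ p0⊥)
  [⅋]  ⊢ (p1 ⅋ p1⊥)
    [Ax]  ⊢ p1, p1⊥
  [Ax]  ⊢ p0, p0⊥

Result: YES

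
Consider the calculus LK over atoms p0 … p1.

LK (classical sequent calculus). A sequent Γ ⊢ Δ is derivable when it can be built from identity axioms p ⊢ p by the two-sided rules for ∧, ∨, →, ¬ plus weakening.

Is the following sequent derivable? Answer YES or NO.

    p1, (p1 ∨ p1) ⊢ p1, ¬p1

Derivation (root first):
[∨L] p1, (p1 ∨ p1) ⊢ p1, ¬p1
  [WL] p1, p1 ⊢ p1, ¬p1
    [WL] p1 ⊢ p1, ¬p1
      [¬R]  ⊢ p1, ¬p1
        [Ax] p1 ⊢ p1
  [Ax] p1 ⊢ p1

Result: YES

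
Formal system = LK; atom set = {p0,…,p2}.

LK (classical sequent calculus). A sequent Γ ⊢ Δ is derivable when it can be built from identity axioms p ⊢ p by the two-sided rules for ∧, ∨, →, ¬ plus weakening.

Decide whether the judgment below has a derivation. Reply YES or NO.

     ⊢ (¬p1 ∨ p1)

Derivation trace:
[∨R]  ⊢ (¬p1 ∨ p1)
  [¬R]  ⊢ p1, ¬p1
    [Ax] p1 ⊢ p1

Result: YES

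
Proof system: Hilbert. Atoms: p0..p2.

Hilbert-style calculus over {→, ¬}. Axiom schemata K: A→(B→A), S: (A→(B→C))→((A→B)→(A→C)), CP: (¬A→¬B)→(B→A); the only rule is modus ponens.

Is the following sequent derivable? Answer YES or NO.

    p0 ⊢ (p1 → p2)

Truth-table refutation:
  v=000: Γ:[p0=F] Δ:[(p1 → p2)=T] refutes=False
  v=001: Γ:[p0=F] Δ:[(p1 → p2)=T] refutes=False
  v=010: Γ:[p0=F] Δ:[(p1 → p2)=F] refutes=False
  v=011: Γ:[p0=F] Δ:[(p1 → p2)=T] refutes=False
  v=100: Γ:[p0=T] Δ:[(p1 → p2)=T] refutes=False
  v=101: Γ:[p0=T] Δ:[(p1 → p2)=T] refutes=False
  v=110: Γ:[p0=T] Δ:[(p1 → p2)=F] refutes=True  ← countermodel

Result: NO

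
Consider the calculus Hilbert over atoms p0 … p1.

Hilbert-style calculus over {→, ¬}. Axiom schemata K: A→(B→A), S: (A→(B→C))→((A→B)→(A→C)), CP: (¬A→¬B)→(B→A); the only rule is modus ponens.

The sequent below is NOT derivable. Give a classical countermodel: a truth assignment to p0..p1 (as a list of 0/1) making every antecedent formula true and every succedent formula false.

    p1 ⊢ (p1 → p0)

Search for a countermodel by truth-table:
  v=00: Γ:[p1=F] Δ:[(p1 → p0)=T] refutes=False
  v=01: Γ:[p1=T] Δ:[(p1 → p0)=F] refutes=True  ← countermodel

Result: [0, 1]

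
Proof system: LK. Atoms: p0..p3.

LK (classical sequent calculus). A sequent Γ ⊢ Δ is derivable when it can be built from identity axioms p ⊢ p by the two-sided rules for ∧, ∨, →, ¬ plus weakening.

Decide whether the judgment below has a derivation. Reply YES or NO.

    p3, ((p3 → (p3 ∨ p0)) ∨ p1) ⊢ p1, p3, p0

Derivation (root first):
[∨L] p3, ((p3 → (p3 ∨ p0)) ∨ p1) ⊢ p1, p3, p0
  [→L] p3, (p3 → (p3 ∨ p0)) ⊢ p3, p0
    [Ax] p3 ⊢ p3
    [∨L] (p3 ∨ p0) ⊢ p3, p0
      [Ax] p3 ⊢ p3
      [Ax] p0 ⊢ p0
  [Ax] p1 ⊢ p1

Result: YES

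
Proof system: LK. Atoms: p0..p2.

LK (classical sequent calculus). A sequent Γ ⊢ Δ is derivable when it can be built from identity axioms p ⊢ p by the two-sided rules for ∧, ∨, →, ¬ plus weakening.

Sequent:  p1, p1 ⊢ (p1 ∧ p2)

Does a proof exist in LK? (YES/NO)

Enumerate valuations to refute Γ ⊢ Δ:
  v=000: Γ:[p1=F, p1=F] Δ:[(p1 ∧ p2)=F] refutes=False
  v=001: Γ:[p1=F, p1=F] Δ:[(p1 ∧ p2)=F] refutes=False
  v=010: Γ:[p1=T, p1=T] Δ:[(p1 ∧ p2)=F] refutes=True  ← countermodel

Result: NO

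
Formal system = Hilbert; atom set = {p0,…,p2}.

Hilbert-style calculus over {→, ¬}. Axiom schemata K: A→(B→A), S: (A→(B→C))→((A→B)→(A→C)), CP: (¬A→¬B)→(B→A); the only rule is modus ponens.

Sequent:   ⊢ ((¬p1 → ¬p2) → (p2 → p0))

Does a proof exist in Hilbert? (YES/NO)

Truth-table refutation:
  v=000: Γ:[] Δ:[((¬p1 → ¬p2) → (p2 → p0))=T] refutes=False
  v=001: Γ:[] Δ:[((¬p1 → ¬p2) → (p2 → p0))=T] refutes=False
  v=010: Γ:[] Δ:[((¬p1 → ¬p2) → (p2 → p0))=T] refutes=False
  v=011: Γ:[] Δ:[((¬p1 → ¬p2) → (p2 → p0))=F] refutes=True  ← countermodel

Result: NO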